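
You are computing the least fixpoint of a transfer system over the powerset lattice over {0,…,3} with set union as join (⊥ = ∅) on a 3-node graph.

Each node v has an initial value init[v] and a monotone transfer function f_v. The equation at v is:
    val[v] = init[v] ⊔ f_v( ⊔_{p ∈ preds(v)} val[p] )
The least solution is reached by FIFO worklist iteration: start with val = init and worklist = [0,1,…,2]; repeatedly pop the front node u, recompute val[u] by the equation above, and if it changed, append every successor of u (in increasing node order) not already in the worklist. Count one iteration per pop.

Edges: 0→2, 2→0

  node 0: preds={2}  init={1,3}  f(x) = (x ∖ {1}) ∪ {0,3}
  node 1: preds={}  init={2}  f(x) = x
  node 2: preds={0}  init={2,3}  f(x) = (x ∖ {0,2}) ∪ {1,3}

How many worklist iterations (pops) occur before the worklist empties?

Iteration log — 4 steps:
  step 1. node 0  ⊔preds={2,3}  new={0,1,2,3}  old={1,3}  +wl: 
  step 2. node 1  ⊔preds={}  new={2}  stable
  step 3. node 2  ⊔preds={0,1,2,3}  new={1,2,3}  old={2,3}  +wl: 0
  step 4. node 0  ⊔preds={1,2,3}  new={0,1,2,3}  stable

Least fixpoint reached:
  node 0: {0,1,2,3}
  node 1: {2}
  node 2: {1,2,3}

4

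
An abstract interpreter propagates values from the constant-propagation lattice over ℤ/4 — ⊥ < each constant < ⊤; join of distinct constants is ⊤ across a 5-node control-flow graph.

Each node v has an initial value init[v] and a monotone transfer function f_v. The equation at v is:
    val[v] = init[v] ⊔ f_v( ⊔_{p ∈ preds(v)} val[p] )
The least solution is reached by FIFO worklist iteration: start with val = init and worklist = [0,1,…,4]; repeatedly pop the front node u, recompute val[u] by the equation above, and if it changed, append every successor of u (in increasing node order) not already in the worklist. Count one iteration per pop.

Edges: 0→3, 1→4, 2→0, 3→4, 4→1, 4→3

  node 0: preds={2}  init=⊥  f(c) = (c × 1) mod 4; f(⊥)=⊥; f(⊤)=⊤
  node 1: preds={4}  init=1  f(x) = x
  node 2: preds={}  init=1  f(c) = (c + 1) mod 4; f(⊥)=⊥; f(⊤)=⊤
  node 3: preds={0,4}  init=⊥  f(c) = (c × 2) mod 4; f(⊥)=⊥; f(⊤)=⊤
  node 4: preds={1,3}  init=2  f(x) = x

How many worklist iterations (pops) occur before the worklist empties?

Trace (7 dequeues):
  [1] u=0 | in 1 | out 1 | prev ⊥ | push {}
  [2] u=1 | in 2 | out ⊤ | prev 1 | push {}
  [3] u=2 | in ⊥ | out 1 | ==
  [4] u=3 | in ⊤ | out ⊤ | prev ⊥ | push {}
  [5] u=4 | in ⊤ | out ⊤ | prev 2 | push {1,3}
  [6] u=1 | in ⊤ | out ⊤ | ==
  [7] u=3 | in ⊤ | out ⊤ | ==

Converged values:
  [0] 1
  [1] ⊤
  [2] 1
  [3] ⊤
  [4] ⊤

7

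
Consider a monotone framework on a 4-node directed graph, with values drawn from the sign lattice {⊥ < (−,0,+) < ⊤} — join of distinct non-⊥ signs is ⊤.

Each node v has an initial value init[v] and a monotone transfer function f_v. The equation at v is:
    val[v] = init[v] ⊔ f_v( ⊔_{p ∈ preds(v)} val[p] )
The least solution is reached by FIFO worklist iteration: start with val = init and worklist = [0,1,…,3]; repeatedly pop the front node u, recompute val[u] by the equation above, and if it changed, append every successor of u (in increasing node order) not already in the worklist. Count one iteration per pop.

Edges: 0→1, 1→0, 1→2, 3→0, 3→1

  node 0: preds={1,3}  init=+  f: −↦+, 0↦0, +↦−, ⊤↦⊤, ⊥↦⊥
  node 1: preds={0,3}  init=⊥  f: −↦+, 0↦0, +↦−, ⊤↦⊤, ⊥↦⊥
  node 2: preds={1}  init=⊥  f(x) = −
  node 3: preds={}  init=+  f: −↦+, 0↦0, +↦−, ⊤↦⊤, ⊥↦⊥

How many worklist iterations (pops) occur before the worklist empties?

5

Trace (5 dequeues):
  [1] u=0 | in + | out ⊤ | prev + | push {}
  [2] u=1 | in ⊤ | out ⊤ | prev ⊥ | push {0}
  [3] u=2 | in ⊤ | out − | prev ⊥ | push {}
  [4] u=3 | in ⊥ | out + | ==
  [5] u=0 | in ⊤ | out ⊤ | ==

Converged values:
  [0] ⊤
  [1] ⊤
  [2] −
  [3] +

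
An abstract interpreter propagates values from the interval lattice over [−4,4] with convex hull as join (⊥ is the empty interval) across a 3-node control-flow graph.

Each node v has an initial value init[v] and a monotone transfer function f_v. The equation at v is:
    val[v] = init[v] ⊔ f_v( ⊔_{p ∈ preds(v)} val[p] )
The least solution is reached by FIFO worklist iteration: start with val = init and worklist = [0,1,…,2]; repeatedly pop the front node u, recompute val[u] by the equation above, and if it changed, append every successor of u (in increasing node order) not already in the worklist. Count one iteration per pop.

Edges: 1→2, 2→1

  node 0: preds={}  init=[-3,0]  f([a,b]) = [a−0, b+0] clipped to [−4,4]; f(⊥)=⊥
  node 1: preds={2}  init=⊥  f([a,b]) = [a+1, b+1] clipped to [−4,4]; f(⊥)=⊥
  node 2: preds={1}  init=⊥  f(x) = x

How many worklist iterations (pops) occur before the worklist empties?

Worklist (3 pops):
  #1 pop 0: in=⊥ → [-3,0] (no change)
  #2 pop 1: in=⊥ → ⊥ (no change)
  #3 pop 2: in=⊥ → ⊥ (no change)

Fixpoint:
  val[0] = [-3,0]
  val[1] = ⊥
  val[2] = ⊥

3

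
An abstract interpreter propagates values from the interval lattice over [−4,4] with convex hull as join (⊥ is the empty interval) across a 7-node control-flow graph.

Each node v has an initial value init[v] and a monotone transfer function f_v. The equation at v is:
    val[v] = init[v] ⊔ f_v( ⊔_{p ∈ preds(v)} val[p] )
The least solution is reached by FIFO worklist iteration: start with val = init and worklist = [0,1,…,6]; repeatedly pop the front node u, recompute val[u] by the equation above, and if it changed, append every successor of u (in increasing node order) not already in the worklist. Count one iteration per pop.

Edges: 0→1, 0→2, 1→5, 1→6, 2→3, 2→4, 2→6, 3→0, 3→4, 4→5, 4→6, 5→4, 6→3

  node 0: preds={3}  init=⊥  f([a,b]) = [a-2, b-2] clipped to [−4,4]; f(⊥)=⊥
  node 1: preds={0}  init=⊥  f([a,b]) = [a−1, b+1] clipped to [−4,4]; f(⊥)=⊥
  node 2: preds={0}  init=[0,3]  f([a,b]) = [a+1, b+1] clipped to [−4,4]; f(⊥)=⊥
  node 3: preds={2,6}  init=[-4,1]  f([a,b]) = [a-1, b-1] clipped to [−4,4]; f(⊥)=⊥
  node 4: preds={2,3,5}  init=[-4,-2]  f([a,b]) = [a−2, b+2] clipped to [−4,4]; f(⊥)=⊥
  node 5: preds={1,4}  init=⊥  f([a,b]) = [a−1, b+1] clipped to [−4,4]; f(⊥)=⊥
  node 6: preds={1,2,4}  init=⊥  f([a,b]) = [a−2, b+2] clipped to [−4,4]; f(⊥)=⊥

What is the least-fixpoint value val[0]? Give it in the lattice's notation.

[-4,1]

Iteration log — 20 steps:
  step 1. node 0  ⊔preds=[-4,1]  new=[-4,-1]  old=⊥  +wl: 
  step 2. node 1  ⊔preds=[-4,-1]  new=[-4,0]  old=⊥  +wl: 
  step 3. node 2  ⊔preds=[-4,-1]  new=[-3,3]  old=[0,3]  +wl: 
  step 4. node 3  ⊔preds=[-3,3]  new=[-4,2]  old=[-4,1]  +wl: 0
  step 5. node 4  ⊔preds=[-4,3]  new=[-4,4]  old=[-4,-2]  +wl: 
  step 6. node 5  ⊔preds=[-4,4]  new=[-4,4]  old=⊥  +wl: 4
  step 7. node 6  ⊔preds=[-4,4]  new=[-4,4]  old=⊥  +wl: 3
  step 8. node 0  ⊔preds=[-4,2]  new=[-4,0]  old=[-4,-1]  +wl: 1,2
  step 9. node 4  ⊔preds=[-4,4]  new=[-4,4]  stable
  step 10. node 3  ⊔preds=[-4,4]  new=[-4,3]  old=[-4,2]  +wl: 0,4
  step 11. node 1  ⊔preds=[-4,0]  new=[-4,1]  old=[-4,0]  +wl: 5,6
  step 12. node 2  ⊔preds=[-4,0]  new=[-3,3]  stable
  step 13. node 0  ⊔preds=[-4,3]  new=[-4,1]  old=[-4,0]  +wl: 1,2
  step 14. node 4  ⊔preds=[-4,4]  new=[-4,4]  stable
  step 15. node 5  ⊔preds=[-4,4]  new=[-4,4]  stable
  step 16. node 6  ⊔preds=[-4,4]  new=[-4,4]  stable
  step 17. node 1  ⊔preds=[-4,1]  new=[-4,2]  old=[-4,1]  +wl: 5,6
  step 18. node 2  ⊔preds=[-4,1]  new=[-3,3]  stable
  step 19. node 5  ⊔preds=[-4,4]  new=[-4,4]  stable
  step 20. node 6  ⊔preds=[-4,4]  new=[-4,4]  stable

Least fixpoint reached:
  node 0: [-4,1]
  node 1: [-4,2]
  node 2: [-3,3]
  node 3: [-4,3]
  node 4: [-4,4]
  node 5: [-4,4]
  node 6: [-4,4]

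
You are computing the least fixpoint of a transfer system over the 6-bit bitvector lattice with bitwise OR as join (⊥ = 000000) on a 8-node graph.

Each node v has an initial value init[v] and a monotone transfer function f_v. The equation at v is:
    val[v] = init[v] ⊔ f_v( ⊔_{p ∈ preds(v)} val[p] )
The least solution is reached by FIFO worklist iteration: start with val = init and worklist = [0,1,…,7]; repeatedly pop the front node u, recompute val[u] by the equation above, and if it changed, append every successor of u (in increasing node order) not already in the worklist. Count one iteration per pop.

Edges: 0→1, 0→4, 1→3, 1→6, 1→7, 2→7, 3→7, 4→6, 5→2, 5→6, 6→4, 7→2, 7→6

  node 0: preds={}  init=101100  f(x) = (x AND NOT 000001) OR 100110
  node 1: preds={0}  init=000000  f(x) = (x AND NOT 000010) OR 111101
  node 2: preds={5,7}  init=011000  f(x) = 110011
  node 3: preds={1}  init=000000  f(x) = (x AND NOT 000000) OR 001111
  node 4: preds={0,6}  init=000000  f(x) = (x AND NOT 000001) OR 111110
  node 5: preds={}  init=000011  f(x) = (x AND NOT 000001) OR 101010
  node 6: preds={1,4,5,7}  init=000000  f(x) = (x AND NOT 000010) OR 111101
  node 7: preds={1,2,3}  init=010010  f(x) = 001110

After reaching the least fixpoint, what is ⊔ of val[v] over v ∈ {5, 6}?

Iteration log — 11 steps:
  step 1. node 0  ⊔preds=000000  new=101110  old=101100  +wl: 
  step 2. node 1  ⊔preds=101110  new=111101  old=000000  +wl: 
  step 3. node 2  ⊔preds=010011  new=111011  old=011000  +wl: 
  step 4. node 3  ⊔preds=111101  new=111111  old=000000  +wl: 
  step 5. node 4  ⊔preds=101110  new=111110  old=000000  +wl: 
  step 6. node 5  ⊔preds=000000  new=101011  old=000011  +wl: 2
  step 7. node 6  ⊔preds=111111  new=111101  old=000000  +wl: 4
  step 8. node 7  ⊔preds=111111  new=011110  old=010010  +wl: 6
  step 9. node 2  ⊔preds=111111  new=111011  stable
  step 10. node 4  ⊔preds=111111  new=111110  stable
  step 11. node 6  ⊔preds=111111  new=111101  stable

Least fixpoint reached:
  node 0: 101110
  node 1: 111101
  node 2: 111011
  node 3: 111111
  node 4: 111110
  node 5: 101011
  node 6: 111101
  node 7: 011110

111111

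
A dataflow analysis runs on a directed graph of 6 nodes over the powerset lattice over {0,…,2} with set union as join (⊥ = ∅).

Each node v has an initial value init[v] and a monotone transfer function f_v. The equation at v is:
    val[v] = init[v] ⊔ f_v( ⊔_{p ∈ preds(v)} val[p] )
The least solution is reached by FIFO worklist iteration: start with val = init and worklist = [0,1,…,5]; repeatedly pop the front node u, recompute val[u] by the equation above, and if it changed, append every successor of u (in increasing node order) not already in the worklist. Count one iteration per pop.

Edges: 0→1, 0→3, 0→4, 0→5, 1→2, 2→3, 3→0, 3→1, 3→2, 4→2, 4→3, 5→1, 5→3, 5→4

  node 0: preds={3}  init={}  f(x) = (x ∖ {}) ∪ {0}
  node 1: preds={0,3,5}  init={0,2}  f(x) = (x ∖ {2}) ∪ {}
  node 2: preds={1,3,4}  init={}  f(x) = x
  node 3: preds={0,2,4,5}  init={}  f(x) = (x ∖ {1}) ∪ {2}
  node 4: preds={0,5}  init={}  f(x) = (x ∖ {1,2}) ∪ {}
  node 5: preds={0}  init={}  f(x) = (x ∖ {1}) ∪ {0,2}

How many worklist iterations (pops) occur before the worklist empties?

12

Iteration log — 12 steps:
  step 1. node 0  ⊔preds={}  new={0}  old={}  +wl: 
  step 2. node 1  ⊔preds={0}  new={0,2}  stable
  step 3. node 2  ⊔preds={0,2}  new={0,2}  old={}  +wl: 
  step 4. node 3  ⊔preds={0,2}  new={0,2}  old={}  +wl: 0,1,2
  step 5. node 4  ⊔preds={0}  new={0}  old={}  +wl: 3
  step 6. node 5  ⊔preds={0}  new={0,2}  old={}  +wl: 4
  step 7. node 0  ⊔preds={0,2}  new={0,2}  old={0}  +wl: 5
  step 8. node 1  ⊔preds={0,2}  new={0,2}  stable
  step 9. node 2  ⊔preds={0,2}  new={0,2}  stable
  step 10. node 3  ⊔preds={0,2}  new={0,2}  stable
  step 11. node 4  ⊔preds={0,2}  new={0}  stable
  step 12. node 5  ⊔preds={0,2}  new={0,2}  stable

Least fixpoint reached:
  node 0: {0,2}
  node 1: {0,2}
  node 2: {0,2}
  node 3: {0,2}
  node 4: {0}
  node 5: {0,2}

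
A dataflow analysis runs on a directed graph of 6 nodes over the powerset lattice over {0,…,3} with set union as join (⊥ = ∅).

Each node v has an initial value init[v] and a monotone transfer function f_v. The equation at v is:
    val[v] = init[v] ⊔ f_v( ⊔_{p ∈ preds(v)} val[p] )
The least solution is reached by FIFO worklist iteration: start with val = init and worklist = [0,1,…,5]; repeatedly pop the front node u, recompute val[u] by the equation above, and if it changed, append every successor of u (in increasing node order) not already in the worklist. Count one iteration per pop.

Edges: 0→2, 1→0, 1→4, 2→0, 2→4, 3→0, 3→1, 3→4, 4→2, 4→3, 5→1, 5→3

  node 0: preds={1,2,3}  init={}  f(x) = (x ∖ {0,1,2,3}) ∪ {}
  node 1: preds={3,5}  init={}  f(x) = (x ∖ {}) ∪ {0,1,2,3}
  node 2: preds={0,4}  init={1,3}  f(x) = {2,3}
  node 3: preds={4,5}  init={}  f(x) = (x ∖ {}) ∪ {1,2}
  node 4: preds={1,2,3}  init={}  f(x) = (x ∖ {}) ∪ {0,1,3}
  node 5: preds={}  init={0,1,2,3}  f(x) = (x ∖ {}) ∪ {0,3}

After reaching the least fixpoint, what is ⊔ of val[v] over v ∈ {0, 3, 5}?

Trace (10 dequeues):
  [1] u=0 | in {1,3} | out {} | ==
  [2] u=1 | in {0,1,2,3} | out {0,1,2,3} | prev {} | push {0}
  [3] u=2 | in {} | out {1,2,3} | prev {1,3} | push {}
  [4] u=3 | in {0,1,2,3} | out {0,1,2,3} | prev {} | push {1}
  [5] u=4 | in {0,1,2,3} | out {0,1,2,3} | prev {} | push {2,3}
  [6] u=5 | in {} | out {0,1,2,3} | ==
  [7] u=0 | in {0,1,2,3} | out {} | ==
  [8] u=1 | in {0,1,2,3} | out {0,1,2,3} | ==
  [9] u=2 | in {0,1,2,3} | out {1,2,3} | ==
  [10] u=3 | in {0,1,2,3} | out {0,1,2,3} | ==

Converged values:
  [0] {}
  [1] {0,1,2,3}
  [2] {1,2,3}
  [3] {0,1,2,3}
  [4] {0,1,2,3}
  [5] {0,1,2,3}

{0,1,2,3}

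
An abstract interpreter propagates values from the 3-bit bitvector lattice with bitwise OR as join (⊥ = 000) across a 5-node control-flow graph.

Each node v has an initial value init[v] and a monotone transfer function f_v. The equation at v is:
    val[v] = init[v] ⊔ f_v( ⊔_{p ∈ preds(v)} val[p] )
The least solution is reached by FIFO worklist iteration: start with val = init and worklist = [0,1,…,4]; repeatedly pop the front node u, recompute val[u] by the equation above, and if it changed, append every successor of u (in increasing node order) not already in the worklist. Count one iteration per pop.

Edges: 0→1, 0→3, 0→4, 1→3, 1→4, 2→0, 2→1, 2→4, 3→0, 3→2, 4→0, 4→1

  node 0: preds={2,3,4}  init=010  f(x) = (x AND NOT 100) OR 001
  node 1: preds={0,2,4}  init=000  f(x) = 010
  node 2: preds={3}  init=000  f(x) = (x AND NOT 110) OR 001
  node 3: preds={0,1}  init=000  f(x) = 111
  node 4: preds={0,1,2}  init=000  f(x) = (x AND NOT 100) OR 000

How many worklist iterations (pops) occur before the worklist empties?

8

Trace (8 dequeues):
  [1] u=0 | in 000 | out 011 | prev 010 | push {}
  [2] u=1 | in 011 | out 010 | prev 000 | push {}
  [3] u=2 | in 000 | out 001 | prev 000 | push {0,1}
  [4] u=3 | in 011 | out 111 | prev 000 | push {2}
  [5] u=4 | in 011 | out 011 | prev 000 | push {}
  [6] u=0 | in 111 | out 011 | ==
  [7] u=1 | in 011 | out 010 | ==
  [8] u=2 | in 111 | out 001 | ==

Converged values:
  [0] 011
  [1] 010
  [2] 001
  [3] 111
  [4] 011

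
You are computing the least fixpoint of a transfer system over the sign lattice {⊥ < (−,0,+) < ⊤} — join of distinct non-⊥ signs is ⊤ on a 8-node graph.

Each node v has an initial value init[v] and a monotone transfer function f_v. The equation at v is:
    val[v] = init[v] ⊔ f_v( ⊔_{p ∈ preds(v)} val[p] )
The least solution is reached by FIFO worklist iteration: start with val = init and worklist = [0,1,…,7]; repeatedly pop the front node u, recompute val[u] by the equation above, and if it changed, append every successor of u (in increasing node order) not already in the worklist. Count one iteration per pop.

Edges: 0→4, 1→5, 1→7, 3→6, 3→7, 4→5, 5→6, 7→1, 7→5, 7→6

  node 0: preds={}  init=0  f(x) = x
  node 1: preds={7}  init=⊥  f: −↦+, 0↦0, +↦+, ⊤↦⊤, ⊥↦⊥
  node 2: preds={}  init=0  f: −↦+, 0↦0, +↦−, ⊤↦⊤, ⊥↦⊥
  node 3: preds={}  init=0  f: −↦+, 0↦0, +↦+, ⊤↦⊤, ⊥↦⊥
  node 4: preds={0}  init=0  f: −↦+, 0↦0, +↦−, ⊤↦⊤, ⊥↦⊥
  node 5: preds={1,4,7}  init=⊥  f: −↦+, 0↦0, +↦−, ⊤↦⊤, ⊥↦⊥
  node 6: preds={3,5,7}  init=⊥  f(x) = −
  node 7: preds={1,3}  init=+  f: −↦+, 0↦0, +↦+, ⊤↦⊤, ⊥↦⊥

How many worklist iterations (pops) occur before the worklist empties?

Trace (12 dequeues):
  [1] u=0 | in ⊥ | out 0 | ==
  [2] u=1 | in + | out + | prev ⊥ | push {}
  [3] u=2 | in ⊥ | out 0 | ==
  [4] u=3 | in ⊥ | out 0 | ==
  [5] u=4 | in 0 | out 0 | ==
  [6] u=5 | in ⊤ | out ⊤ | prev ⊥ | push {}
  [7] u=6 | in ⊤ | out − | prev ⊥ | push {}
  [8] u=7 | in ⊤ | out ⊤ | prev + | push {1,5,6}
  [9] u=1 | in ⊤ | out ⊤ | prev + | push {7}
  [10] u=5 | in ⊤ | out ⊤ | ==
  [11] u=6 | in ⊤ | out − | ==
  [12] u=7 | in ⊤ | out ⊤ | ==

Converged values:
  [0] 0
  [1] ⊤
  [2] 0
  [3] 0
  [4] 0
  [5] ⊤
  [6] −
  [7] ⊤

12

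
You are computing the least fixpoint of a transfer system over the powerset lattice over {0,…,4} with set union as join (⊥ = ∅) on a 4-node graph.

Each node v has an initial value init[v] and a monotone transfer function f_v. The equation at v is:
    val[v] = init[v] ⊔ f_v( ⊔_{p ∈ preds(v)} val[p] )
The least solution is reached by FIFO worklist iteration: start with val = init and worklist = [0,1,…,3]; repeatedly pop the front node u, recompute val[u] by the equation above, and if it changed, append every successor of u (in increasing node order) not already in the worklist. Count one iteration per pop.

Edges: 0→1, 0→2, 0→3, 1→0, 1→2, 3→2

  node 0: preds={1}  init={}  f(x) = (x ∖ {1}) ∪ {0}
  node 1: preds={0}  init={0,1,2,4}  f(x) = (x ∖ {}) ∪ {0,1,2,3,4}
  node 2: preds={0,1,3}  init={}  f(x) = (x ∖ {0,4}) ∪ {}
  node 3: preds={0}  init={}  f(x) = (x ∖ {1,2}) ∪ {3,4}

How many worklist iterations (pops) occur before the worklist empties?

8

Iteration log — 8 steps:
  step 1. node 0  ⊔preds={0,1,2,4}  new={0,2,4}  old={}  +wl: 
  step 2. node 1  ⊔preds={0,2,4}  new={0,1,2,3,4}  old={0,1,2,4}  +wl: 0
  step 3. node 2  ⊔preds={0,1,2,3,4}  new={1,2,3}  old={}  +wl: 
  step 4. node 3  ⊔preds={0,2,4}  new={0,3,4}  old={}  +wl: 2
  step 5. node 0  ⊔preds={0,1,2,3,4}  new={0,2,3,4}  old={0,2,4}  +wl: 1,3
  step 6. node 2  ⊔preds={0,1,2,3,4}  new={1,2,3}  stable
  step 7. node 1  ⊔preds={0,2,3,4}  new={0,1,2,3,4}  stable
  step 8. node 3  ⊔preds={0,2,3,4}  new={0,3,4}  stable

Least fixpoint reached:
  node 0: {0,2,3,4}
  node 1: {0,1,2,3,4}
  node 2: {1,2,3}
  node 3: {0,3,4}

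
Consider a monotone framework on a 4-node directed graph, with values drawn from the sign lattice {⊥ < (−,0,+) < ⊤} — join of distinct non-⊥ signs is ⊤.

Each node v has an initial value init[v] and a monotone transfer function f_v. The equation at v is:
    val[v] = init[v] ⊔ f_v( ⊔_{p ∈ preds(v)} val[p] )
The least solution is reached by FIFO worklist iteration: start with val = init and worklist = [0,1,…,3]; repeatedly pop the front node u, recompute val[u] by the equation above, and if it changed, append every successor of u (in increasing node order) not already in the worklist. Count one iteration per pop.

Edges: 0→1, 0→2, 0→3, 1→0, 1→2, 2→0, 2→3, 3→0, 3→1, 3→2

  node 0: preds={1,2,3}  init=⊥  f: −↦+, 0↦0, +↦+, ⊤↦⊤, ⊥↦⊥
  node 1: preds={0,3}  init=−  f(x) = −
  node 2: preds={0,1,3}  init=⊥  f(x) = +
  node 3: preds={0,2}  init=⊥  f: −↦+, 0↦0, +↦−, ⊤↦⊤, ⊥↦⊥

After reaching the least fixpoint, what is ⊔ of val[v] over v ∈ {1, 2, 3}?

Worklist (11 pops):
  #1 pop 0: in=− → + (was ⊥); enqueue []
  #2 pop 1: in=+ → − (no change)
  #3 pop 2: in=⊤ → + (was ⊥); enqueue [0]
  #4 pop 3: in=+ → − (was ⊥); enqueue [1,2]
  #5 pop 0: in=⊤ → ⊤ (was +); enqueue [3]
  #6 pop 1: in=⊤ → − (no change)
  #7 pop 2: in=⊤ → + (no change)
  #8 pop 3: in=⊤ → ⊤ (was −); enqueue [0,1,2]
  #9 pop 0: in=⊤ → ⊤ (no change)
  #10 pop 1: in=⊤ → − (no change)
  #11 pop 2: in=⊤ → + (no change)

Fixpoint:
  val[0] = ⊤
  val[1] = −
  val[2] = +
  val[3] = ⊤

⊤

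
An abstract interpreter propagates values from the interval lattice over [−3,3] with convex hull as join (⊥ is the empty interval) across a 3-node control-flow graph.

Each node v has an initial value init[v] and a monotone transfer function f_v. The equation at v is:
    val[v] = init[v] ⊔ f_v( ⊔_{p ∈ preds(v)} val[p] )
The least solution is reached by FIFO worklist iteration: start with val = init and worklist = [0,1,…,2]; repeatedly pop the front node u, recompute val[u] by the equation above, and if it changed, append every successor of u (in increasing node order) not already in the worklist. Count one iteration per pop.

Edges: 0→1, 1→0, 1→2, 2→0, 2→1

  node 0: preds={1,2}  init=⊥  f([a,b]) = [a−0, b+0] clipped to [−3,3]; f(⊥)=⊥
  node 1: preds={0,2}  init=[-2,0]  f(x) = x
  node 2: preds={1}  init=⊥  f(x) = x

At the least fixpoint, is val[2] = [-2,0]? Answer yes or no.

Trace (5 dequeues):
  [1] u=0 | in [-2,0] | out [-2,0] | prev ⊥ | push {}
  [2] u=1 | in [-2,0] | out [-2,0] | ==
  [3] u=2 | in [-2,0] | out [-2,0] | prev ⊥ | push {0,1}
  [4] u=0 | in [-2,0] | out [-2,0] | ==
  [5] u=1 | in [-2,0] | out [-2,0] | ==

Converged values:
  [0] [-2,0]
  [1] [-2,0]
  [2] [-2,0]

yes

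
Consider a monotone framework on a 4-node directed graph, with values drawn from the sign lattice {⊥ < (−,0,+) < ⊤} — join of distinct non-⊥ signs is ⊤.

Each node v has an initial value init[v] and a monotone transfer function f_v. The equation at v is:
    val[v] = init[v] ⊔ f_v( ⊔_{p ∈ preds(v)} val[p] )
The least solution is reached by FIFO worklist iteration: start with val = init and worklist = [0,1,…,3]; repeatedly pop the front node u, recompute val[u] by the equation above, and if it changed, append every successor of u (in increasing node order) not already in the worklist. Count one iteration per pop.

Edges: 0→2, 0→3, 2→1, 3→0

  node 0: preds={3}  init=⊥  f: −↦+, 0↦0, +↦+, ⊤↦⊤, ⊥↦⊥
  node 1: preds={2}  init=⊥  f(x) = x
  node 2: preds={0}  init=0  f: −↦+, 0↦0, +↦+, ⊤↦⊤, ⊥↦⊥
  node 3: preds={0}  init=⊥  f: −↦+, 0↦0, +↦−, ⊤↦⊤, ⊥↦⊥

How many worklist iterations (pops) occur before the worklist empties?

4

Iteration log — 4 steps:
  step 1. node 0  ⊔preds=⊥  new=⊥  stable
  step 2. node 1  ⊔preds=0  new=0  old=⊥  +wl: 
  step 3. node 2  ⊔preds=⊥  new=0  stable
  step 4. node 3  ⊔preds=⊥  new=⊥  stable

Least fixpoint reached:
  node 0: ⊥
  node 1: 0
  node 2: 0
  node 3: ⊥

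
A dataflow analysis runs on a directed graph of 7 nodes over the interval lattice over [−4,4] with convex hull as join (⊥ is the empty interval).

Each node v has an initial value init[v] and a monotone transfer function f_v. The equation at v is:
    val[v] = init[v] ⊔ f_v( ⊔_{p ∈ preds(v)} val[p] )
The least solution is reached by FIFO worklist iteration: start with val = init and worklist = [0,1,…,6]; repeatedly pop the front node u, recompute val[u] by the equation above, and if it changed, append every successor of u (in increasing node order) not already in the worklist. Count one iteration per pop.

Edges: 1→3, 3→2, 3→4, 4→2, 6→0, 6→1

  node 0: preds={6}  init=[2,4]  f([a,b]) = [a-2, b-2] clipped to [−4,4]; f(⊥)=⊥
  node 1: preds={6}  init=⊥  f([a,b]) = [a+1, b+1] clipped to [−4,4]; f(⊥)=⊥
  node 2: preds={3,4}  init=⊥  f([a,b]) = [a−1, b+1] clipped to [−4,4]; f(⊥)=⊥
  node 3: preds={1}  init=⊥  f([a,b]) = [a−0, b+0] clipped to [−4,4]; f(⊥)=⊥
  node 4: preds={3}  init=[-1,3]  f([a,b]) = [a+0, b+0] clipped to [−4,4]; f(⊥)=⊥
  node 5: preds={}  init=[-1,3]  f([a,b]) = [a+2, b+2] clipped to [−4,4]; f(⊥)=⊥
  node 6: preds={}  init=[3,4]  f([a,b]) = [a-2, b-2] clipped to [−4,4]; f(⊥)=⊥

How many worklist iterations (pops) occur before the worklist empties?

Worklist (8 pops):
  #1 pop 0: in=[3,4] → [1,4] (was [2,4]); enqueue []
  #2 pop 1: in=[3,4] → [4,4] (was ⊥); enqueue []
  #3 pop 2: in=[-1,3] → [-2,4] (was ⊥); enqueue []
  #4 pop 3: in=[4,4] → [4,4] (was ⊥); enqueue [2]
  #5 pop 4: in=[4,4] → [-1,4] (was [-1,3]); enqueue []
  #6 pop 5: in=⊥ → [-1,3] (no change)
  #7 pop 6: in=⊥ → [3,4] (no change)
  #8 pop 2: in=[-1,4] → [-2,4] (no change)

Fixpoint:
  val[0] = [1,4]
  val[1] = [4,4]
  val[2] = [-2,4]
  val[3] = [4,4]
  val[4] = [-1,4]
  val[5] = [-1,3]
  val[6] = [3,4]

8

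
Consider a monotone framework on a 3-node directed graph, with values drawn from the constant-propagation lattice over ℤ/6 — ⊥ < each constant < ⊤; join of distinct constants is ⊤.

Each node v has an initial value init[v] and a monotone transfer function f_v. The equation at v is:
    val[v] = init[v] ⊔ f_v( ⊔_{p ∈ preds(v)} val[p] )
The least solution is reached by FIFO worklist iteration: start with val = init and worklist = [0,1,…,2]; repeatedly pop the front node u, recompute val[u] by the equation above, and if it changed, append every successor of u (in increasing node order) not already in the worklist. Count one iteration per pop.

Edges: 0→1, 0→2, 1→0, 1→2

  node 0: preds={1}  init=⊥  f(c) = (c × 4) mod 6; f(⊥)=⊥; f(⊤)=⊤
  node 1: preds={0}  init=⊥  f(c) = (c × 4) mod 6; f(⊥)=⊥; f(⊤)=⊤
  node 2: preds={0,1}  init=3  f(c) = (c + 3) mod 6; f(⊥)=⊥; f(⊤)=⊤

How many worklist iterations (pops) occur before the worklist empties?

3

Trace (3 dequeues):
  [1] u=0 | in ⊥ | out ⊥ | ==
  [2] u=1 | in ⊥ | out ⊥ | ==
  [3] u=2 | in ⊥ | out 3 | ==

Converged values:
  [0] ⊥
  [1] ⊥
  [2] 3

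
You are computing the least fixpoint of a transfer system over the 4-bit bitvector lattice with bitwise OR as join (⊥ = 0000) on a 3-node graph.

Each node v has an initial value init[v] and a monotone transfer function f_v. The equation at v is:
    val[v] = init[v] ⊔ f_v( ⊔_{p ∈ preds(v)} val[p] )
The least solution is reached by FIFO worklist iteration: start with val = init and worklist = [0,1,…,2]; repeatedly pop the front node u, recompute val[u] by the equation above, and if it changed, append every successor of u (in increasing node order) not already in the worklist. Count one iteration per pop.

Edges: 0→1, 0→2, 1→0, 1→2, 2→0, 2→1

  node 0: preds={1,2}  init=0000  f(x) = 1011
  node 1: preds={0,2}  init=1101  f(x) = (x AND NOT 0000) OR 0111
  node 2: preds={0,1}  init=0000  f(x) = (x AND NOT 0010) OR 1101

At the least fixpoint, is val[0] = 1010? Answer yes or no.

no

Worklist (5 pops):
  #1 pop 0: in=1101 → 1011 (was 0000); enqueue []
  #2 pop 1: in=1011 → 1111 (was 1101); enqueue [0]
  #3 pop 2: in=1111 → 1101 (was 0000); enqueue [1]
  #4 pop 0: in=1111 → 1011 (no change)
  #5 pop 1: in=1111 → 1111 (no change)

Fixpoint:
  val[0] = 1011
  val[1] = 1111
  val[2] = 1101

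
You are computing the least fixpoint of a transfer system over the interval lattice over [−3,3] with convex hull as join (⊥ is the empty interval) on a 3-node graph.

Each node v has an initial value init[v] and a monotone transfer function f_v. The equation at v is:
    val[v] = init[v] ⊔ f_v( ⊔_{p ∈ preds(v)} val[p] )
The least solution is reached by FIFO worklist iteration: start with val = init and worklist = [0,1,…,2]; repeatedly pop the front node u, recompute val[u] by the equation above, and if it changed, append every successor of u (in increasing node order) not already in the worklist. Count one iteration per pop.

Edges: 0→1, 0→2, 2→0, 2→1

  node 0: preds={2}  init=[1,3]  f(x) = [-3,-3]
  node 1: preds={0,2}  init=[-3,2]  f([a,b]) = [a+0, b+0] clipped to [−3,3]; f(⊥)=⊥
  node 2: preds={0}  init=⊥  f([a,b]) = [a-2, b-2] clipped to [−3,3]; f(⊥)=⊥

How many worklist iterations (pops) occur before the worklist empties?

5

Iteration log — 5 steps:
  step 1. node 0  ⊔preds=⊥  new=[-3,3]  old=[1,3]  +wl: 
  step 2. node 1  ⊔preds=[-3,3]  new=[-3,3]  old=[-3,2]  +wl: 
  step 3. node 2  ⊔preds=[-3,3]  new=[-3,1]  old=⊥  +wl: 0,1
  step 4. node 0  ⊔preds=[-3,1]  new=[-3,3]  stable
  step 5. node 1  ⊔preds=[-3,3]  new=[-3,3]  stable

Least fixpoint reached:
  node 0: [-3,3]
  node 1: [-3,3]
  node 2: [-3,1]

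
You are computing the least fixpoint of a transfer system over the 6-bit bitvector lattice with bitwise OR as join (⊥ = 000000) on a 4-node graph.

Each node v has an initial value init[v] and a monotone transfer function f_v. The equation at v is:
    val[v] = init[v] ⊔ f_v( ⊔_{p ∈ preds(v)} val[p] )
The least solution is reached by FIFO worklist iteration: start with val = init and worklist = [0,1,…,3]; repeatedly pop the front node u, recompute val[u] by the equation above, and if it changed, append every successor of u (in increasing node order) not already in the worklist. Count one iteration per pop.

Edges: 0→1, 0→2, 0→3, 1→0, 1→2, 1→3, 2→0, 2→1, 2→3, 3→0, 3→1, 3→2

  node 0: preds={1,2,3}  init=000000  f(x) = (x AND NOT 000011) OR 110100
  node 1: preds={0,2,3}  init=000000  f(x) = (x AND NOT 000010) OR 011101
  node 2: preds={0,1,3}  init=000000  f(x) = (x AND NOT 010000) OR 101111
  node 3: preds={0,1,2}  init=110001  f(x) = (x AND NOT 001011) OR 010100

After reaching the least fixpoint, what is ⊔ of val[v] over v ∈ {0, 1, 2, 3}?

111111

Iteration log — 8 steps:
  step 1. node 0  ⊔preds=110001  new=110100  old=000000  +wl: 
  step 2. node 1  ⊔preds=110101  new=111101  old=000000  +wl: 0
  step 3. node 2  ⊔preds=111101  new=101111  old=000000  +wl: 1
  step 4. node 3  ⊔preds=111111  new=110101  old=110001  +wl: 2
  step 5. node 0  ⊔preds=111111  new=111100  old=110100  +wl: 3
  step 6. node 1  ⊔preds=111111  new=111101  stable
  step 7. node 2  ⊔preds=111101  new=101111  stable
  step 8. node 3  ⊔preds=111111  new=110101  stable

Least fixpoint reached:
  node 0: 111100
  node 1: 111101
  node 2: 101111
  node 3: 110101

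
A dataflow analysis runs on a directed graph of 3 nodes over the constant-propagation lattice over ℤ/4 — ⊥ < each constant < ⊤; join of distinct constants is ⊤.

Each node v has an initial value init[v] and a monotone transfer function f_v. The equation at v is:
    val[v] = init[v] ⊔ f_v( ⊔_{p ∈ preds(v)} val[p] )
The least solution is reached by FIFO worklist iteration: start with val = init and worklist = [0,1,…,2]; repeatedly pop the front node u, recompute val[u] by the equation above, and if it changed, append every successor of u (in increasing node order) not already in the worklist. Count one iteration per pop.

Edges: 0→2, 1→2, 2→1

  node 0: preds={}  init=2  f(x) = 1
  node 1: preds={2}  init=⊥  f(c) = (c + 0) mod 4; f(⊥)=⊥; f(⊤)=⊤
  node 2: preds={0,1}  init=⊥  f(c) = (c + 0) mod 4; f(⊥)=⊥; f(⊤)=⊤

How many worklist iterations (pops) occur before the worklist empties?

5

Trace (5 dequeues):
  [1] u=0 | in ⊥ | out ⊤ | prev 2 | push {}
  [2] u=1 | in ⊥ | out ⊥ | ==
  [3] u=2 | in ⊤ | out ⊤ | prev ⊥ | push {1}
  [4] u=1 | in ⊤ | out ⊤ | prev ⊥ | push {2}
  [5] u=2 | in ⊤ | out ⊤ | ==

Converged values:
  [0] ⊤
  [1] ⊤
  [2] ⊤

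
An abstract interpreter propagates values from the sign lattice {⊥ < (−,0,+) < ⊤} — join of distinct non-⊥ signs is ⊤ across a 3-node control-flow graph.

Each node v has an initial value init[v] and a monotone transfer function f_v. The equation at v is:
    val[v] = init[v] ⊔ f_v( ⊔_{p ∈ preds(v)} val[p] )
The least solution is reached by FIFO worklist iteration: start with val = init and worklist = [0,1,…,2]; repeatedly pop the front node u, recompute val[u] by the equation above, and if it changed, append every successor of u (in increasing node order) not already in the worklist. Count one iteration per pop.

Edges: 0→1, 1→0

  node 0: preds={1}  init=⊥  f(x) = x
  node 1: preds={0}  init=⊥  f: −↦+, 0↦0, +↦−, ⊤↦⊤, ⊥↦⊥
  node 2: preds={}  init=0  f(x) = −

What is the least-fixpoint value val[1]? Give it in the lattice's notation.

Worklist (3 pops):
  #1 pop 0: in=⊥ → ⊥ (no change)
  #2 pop 1: in=⊥ → ⊥ (no change)
  #3 pop 2: in=⊥ → ⊤ (was 0); enqueue []

Fixpoint:
  val[0] = ⊥
  val[1] = ⊥
  val[2] = ⊤

⊥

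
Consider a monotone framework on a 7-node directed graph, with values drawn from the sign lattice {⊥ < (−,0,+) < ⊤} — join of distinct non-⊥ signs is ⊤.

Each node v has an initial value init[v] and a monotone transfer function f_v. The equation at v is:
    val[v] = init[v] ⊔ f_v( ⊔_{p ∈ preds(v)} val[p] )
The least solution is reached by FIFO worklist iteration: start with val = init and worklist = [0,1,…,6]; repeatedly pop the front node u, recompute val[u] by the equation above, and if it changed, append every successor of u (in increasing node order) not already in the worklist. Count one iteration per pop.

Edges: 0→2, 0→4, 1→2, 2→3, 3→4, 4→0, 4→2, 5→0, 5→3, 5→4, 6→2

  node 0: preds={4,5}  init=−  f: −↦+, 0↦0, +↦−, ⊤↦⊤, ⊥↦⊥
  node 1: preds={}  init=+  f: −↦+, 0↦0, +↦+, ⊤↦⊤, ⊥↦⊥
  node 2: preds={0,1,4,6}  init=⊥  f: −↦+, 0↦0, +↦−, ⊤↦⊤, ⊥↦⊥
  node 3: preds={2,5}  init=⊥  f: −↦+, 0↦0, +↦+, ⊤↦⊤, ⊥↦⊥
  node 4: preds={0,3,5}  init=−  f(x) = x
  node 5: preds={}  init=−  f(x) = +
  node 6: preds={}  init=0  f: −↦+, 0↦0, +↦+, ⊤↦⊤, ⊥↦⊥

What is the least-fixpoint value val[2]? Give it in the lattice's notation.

⊤

Worklist (11 pops):
  #1 pop 0: in=− → ⊤ (was −); enqueue []
  #2 pop 1: in=⊥ → + (no change)
  #3 pop 2: in=⊤ → ⊤ (was ⊥); enqueue []
  #4 pop 3: in=⊤ → ⊤ (was ⊥); enqueue []
  #5 pop 4: in=⊤ → ⊤ (was −); enqueue [0,2]
  #6 pop 5: in=⊥ → ⊤ (was −); enqueue [3,4]
  #7 pop 6: in=⊥ → 0 (no change)
  #8 pop 0: in=⊤ → ⊤ (no change)
  #9 pop 2: in=⊤ → ⊤ (no change)
  #10 pop 3: in=⊤ → ⊤ (no change)
  #11 pop 4: in=⊤ → ⊤ (no change)

Fixpoint:
  val[0] = ⊤
  val[1] = +
  val[2] = ⊤
  val[3] = ⊤
  val[4] = ⊤
  val[5] = ⊤
  val[6] = 0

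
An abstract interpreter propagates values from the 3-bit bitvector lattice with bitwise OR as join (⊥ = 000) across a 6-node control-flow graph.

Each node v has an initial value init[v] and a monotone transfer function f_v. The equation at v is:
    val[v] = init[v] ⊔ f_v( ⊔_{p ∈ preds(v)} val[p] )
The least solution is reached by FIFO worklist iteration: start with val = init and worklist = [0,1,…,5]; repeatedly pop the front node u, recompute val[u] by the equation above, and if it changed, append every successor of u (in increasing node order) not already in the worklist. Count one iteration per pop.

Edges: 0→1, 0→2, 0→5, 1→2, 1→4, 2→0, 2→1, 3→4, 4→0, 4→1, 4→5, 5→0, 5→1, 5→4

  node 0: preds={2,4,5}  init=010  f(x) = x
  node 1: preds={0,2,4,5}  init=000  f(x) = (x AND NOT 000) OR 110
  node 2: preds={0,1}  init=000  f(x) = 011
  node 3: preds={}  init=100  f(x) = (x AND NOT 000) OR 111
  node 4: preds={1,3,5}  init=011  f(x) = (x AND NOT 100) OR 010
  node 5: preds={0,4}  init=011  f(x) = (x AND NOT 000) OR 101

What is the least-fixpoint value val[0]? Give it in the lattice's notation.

111

Iteration log — 11 steps:
  step 1. node 0  ⊔preds=011  new=011  old=010  +wl: 
  step 2. node 1  ⊔preds=011  new=111  old=000  +wl: 
  step 3. node 2  ⊔preds=111  new=011  old=000  +wl: 0,1
  step 4. node 3  ⊔preds=000  new=111  old=100  +wl: 
  step 5. node 4  ⊔preds=111  new=011  stable
  step 6. node 5  ⊔preds=011  new=111  old=011  +wl: 4
  step 7. node 0  ⊔preds=111  new=111  old=011  +wl: 2,5
  step 8. node 1  ⊔preds=111  new=111  stable
  step 9. node 4  ⊔preds=111  new=011  stable
  step 10. node 2  ⊔preds=111  new=011  stable
  step 11. node 5  ⊔preds=111  new=111  stable

Least fixpoint reached:
  node 0: 111
  node 1: 111
  node 2: 011
  node 3: 111
  node 4: 011
  node 5: 111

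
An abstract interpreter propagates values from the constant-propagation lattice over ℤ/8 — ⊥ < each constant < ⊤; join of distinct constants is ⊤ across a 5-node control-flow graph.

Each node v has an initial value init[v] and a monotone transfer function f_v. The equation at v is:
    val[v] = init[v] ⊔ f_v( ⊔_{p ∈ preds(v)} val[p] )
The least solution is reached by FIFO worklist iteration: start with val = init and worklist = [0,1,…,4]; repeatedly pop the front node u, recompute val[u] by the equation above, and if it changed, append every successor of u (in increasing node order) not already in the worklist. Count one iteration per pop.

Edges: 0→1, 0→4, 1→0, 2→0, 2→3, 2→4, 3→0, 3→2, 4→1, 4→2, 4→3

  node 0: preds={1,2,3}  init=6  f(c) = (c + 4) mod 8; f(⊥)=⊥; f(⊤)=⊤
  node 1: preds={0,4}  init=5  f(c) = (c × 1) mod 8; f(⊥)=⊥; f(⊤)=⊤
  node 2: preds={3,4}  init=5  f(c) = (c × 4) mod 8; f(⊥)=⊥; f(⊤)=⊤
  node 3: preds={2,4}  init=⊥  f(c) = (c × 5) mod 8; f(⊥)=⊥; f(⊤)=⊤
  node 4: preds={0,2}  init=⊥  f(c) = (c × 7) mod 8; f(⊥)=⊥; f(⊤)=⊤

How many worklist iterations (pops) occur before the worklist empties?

12

Worklist (12 pops):
  #1 pop 0: in=5 → ⊤ (was 6); enqueue []
  #2 pop 1: in=⊤ → ⊤ (was 5); enqueue [0]
  #3 pop 2: in=⊥ → 5 (no change)
  #4 pop 3: in=5 → 1 (was ⊥); enqueue [2]
  #5 pop 4: in=⊤ → ⊤ (was ⊥); enqueue [1,3]
  #6 pop 0: in=⊤ → ⊤ (no change)
  #7 pop 2: in=⊤ → ⊤ (was 5); enqueue [0,4]
  #8 pop 1: in=⊤ → ⊤ (no change)
  #9 pop 3: in=⊤ → ⊤ (was 1); enqueue [2]
  #10 pop 0: in=⊤ → ⊤ (no change)
  #11 pop 4: in=⊤ → ⊤ (no change)
  #12 pop 2: in=⊤ → ⊤ (no change)

Fixpoint:
  val[0] = ⊤
  val[1] = ⊤
  val[2] = ⊤
  val[3] = ⊤
  val[4] = ⊤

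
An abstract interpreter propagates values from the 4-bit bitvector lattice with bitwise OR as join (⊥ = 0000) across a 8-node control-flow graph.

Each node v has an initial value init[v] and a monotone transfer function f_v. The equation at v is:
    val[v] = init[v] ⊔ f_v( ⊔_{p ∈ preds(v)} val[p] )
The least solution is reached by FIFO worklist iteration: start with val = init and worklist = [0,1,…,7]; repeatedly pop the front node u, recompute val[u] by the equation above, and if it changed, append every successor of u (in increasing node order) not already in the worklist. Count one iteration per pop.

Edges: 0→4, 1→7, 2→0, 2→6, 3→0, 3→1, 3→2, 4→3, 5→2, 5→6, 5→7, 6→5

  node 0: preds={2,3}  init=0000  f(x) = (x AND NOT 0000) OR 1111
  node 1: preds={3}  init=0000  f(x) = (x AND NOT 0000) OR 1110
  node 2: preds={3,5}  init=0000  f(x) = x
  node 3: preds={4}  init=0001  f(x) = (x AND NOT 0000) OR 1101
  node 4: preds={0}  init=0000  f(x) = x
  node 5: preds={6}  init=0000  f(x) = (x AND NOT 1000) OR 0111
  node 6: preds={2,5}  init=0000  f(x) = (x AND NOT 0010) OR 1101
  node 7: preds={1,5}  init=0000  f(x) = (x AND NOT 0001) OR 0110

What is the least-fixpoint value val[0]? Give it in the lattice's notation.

Iteration log — 17 steps:
  step 1. node 0  ⊔preds=0001  new=1111  old=0000  +wl: 
  step 2. node 1  ⊔preds=0001  new=1111  old=0000  +wl: 
  step 3. node 2  ⊔preds=0001  new=0001  old=0000  +wl: 0
  step 4. node 3  ⊔preds=0000  new=1101  old=0001  +wl: 1,2
  step 5. node 4  ⊔preds=1111  new=1111  old=0000  +wl: 3
  step 6. node 5  ⊔preds=0000  new=0111  old=0000  +wl: 
  step 7. node 6  ⊔preds=0111  new=1101  old=0000  +wl: 5
  step 8. node 7  ⊔preds=1111  new=1110  old=0000  +wl: 
  step 9. node 0  ⊔preds=1101  new=1111  stable
  step 10. node 1  ⊔preds=1101  new=1111  stable
  step 11. node 2  ⊔preds=1111  new=1111  old=0001  +wl: 0,6
  step 12. node 3  ⊔preds=1111  new=1111  old=1101  +wl: 1,2
  step 13. node 5  ⊔preds=1101  new=0111  stable
  step 14. node 0  ⊔preds=1111  new=1111  stable
  step 15. node 6  ⊔preds=1111  new=1101  stable
  step 16. node 1  ⊔preds=1111  new=1111  stable
  step 17. node 2  ⊔preds=1111  new=1111  stable

Least fixpoint reached:
  node 0: 1111
  node 1: 1111
  node 2: 1111
  node 3: 1111
  node 4: 1111
  node 5: 0111
  node 6: 1101
  node 7: 1110

1111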